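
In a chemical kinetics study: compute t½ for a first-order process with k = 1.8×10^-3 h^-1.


t½ = ln2/k = 0.693147/(1.8×10^-3 h^-1)
= 385.1 h

385.1 h


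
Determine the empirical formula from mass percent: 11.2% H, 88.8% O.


Assume 100 g sample. Moles of each element:
  H: 11.2/1.008 = 11.111 mol
  O: 88.8/16.0 = 5.55 mol
Divide by smallest (5.55):
  H: 11.111/5.55 = 2.0
  O: 5.55/5.55 = 1.0
Empirical formula: H2O

H2O


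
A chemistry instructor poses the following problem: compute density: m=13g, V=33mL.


ρ = mass/volume
= 13/33
= 0.394 g/mL

0.394 g/mL


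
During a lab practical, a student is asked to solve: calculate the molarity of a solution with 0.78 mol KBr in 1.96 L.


M = n/V = 0.78/1.96 = 0.398 mol/L

0.398 M


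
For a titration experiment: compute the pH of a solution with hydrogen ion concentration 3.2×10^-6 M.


pH = -log10([H+]) = -log10(3.2×10^-6)
= 6 - log10(3.2)
= 6 - 0.51
= 5.49

5.49


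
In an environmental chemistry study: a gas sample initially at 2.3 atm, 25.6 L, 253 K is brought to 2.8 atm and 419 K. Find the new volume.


P1V1/T1 = P2V2/T2
V2 = P1V1T2/(T1P2)
= 2.3×25.6×419/(253×2.8)
= 34.826 L

34.826 L


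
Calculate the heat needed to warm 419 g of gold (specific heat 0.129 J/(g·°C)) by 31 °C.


q = mcΔT = 419 × 0.129 × 31
= 1675.58 J

1675.58 J


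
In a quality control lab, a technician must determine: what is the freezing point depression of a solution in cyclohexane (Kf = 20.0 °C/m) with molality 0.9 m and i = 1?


ΔTf = Kf × m × i
= 20.0 × 0.9 × 1
= 18.0 °C

18.0 °C


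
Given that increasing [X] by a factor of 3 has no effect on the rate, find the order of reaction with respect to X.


rate ∝ [X]^n
rate ∝ [X]^0
Order in X: 0

0


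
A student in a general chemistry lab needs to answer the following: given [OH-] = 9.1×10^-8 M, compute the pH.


pOH = -log10([OH-]) = -log10(9.1×10^-8)
= 8 - log10(9.1) = 7.04
pH = 14 - pOH = 14 - 7.04 = 6.96

6.96


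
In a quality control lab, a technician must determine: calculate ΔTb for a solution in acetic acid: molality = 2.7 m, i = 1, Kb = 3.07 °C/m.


ΔTb = Kb × m × i
= 3.07 × 2.7 × 1
= 8.289 °C

8.289 °C


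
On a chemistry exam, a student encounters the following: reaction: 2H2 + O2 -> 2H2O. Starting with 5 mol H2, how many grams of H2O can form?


Mole ratio H2O:H2 = 2:2
n(H2O) = 5 × 2/2 = 5.000 mol
mass = 5.000 × 18.02 = 90.1 g

90.1 g


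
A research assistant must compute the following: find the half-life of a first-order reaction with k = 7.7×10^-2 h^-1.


t½ = ln2/k = 0.693147/(7.7×10^-2 h^-1)
= 9.002 h

9.002 h


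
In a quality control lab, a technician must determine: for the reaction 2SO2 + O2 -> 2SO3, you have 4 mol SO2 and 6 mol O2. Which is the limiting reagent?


Mole ratio available / coefficient:
  SO2: 4/2 = 2.000
  O2: 6/1 = 6.000
Smaller ratio is limiting.

SO2


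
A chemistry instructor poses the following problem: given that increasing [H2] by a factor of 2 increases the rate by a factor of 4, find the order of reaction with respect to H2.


rate ∝ [H2]^n
2^n = 4 → n = 2
Order in H2: 2

2


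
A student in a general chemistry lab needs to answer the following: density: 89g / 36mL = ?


ρ = mass/volume
= 89/36
= 2.472 g/mL

2.472 g/mL


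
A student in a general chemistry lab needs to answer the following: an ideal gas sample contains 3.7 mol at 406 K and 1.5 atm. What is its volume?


PV = nRT  (R = 0.08206 L·atm/(mol·K))
V = nRT/P = 3.7×0.08206×406/1.5
= 82.18 L

82.18 L


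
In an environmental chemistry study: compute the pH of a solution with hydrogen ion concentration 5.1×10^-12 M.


pH = -log10([H+]) = -log10(5.1×10^-12)
= 12 - log10(5.1)
= 12 - 0.71
= 11.29

11.29


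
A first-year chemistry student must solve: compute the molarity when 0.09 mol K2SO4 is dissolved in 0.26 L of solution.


M = n/V = 0.09/0.26 = 0.346 mol/L

0.346 M


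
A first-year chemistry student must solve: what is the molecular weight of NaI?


M(NaI) = 1×22.99 + 1×126.9
= 22.99 + 126.9
= 149.89 g/mol

149.89 g/mol


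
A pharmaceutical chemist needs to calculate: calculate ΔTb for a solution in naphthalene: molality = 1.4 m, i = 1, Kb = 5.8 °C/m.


ΔTb = Kb × m × i
= 5.8 × 1.4 × 1
= 8.12 °C

8.12 °C


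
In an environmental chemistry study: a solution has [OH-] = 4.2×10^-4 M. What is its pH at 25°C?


pOH = -log10([OH-]) = -log10(4.2×10^-4)
= 4 - log10(4.2) = 3.38
pH = 14 - pOH = 14 - 3.38 = 10.62

10.62


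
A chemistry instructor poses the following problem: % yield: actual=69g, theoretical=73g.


% yield = actual/theoretical × 100
= 69/73 × 100
= 94.52%

94.52%


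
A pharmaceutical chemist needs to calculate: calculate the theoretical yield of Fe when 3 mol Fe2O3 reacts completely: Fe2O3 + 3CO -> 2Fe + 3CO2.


Mole ratio Fe:Fe2O3 = 2:1
n(Fe) = 3 × 2/1 = 6.000 mol
mass = 6.000 × 55.85 = 335.1 g

335.1 g


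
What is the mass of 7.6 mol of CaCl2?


M(CaCl2) = 110.98 g/mol
mass = n × M = 7.6 × 110.98 = 843.45 g

843.45 g


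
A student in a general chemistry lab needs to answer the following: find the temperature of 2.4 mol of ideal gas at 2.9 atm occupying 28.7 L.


PV = nRT  (R = 0.08206 L·atm/(mol·K))
T = PV/(nR) = 2.9×28.7/(2.4×0.08206)
= 83.23/0.196944
= 422.61 K

422.61 K


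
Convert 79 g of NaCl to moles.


M(NaCl) = 58.44 g/mol
n = mass/M = 79/58.44 = 1.3518 mol

1.3518 mol


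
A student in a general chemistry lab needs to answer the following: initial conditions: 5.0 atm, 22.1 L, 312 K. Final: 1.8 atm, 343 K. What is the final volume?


P1V1/T1 = P2V2/T2
V2 = P1V1T2/(T1P2)
= 5.0×22.1×343/(312×1.8)
= 67.488 L

67.488 L


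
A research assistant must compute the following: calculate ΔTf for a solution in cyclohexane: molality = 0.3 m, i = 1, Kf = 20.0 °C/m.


ΔTf = Kf × m × i
= 20.0 × 0.3 × 1
= 6.0 °C

6.0 °C


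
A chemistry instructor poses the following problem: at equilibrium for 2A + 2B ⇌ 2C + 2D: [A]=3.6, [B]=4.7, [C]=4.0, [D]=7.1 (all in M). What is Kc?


Kc = [C]^2[D]^2/([A]^2[B]^2)
= (4.0^2 × 7.1^2)/(3.6^2 × 4.7^2)
= 806.56/286.2864
= 2.817

2.817


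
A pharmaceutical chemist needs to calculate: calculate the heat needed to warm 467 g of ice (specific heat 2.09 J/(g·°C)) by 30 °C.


q = mcΔT = 467 × 2.09 × 30
= 29280.90 J

29280.90 J


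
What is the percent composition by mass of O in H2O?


M(H2O) = 2×1.008 + 1×16.0 = 18.016 g/mol
Mass of O = 1 × 16.0 = 16.00 g/mol
% O = 16.00/18.016 × 100 = 88.81%

88.81%


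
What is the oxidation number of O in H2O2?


Peroxide: O is -1
Oxidation number: -1

-1


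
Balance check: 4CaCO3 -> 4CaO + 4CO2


Equation: 4CaCO3 -> 4CaO + 4CO2
Check atoms: C: 4=4, Ca: 4=4, O: 12=12
Balanced

Yes, balanced


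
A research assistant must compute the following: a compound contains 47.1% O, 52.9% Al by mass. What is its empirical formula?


Assume 100 g sample. Moles of each element:
  O: 47.1/16.0 = 2.944 mol
  Al: 52.9/26.98 = 1.961 mol
Divide by smallest (1.961):
  O: 2.944/1.961 = 1.5
  Al: 1.961/1.961 = 1.0
Multiply all ratios by 2 to obtain whole numbers.
Empirical formula: Al2O3

Al2O3


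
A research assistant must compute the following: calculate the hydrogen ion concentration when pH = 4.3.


[H+] = 10^(-pH) = 10^(-4.3)
= 5.01×10^-5 M

5.01×10^-5 M


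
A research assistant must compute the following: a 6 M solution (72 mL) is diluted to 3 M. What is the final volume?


C1V1 = C2V2
6 × 72 = 3 × V2
V2 = 432/3 = 144.0 mL

144.0 mL


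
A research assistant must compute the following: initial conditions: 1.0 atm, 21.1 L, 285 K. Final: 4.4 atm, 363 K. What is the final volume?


P1V1/T1 = P2V2/T2
V2 = P1V1T2/(T1P2)
= 1.0×21.1×363/(285×4.4)
= 6.108 L

6.108 L


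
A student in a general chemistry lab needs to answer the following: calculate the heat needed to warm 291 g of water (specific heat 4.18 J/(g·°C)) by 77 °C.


q = mcΔT = 291 × 4.18 × 77
= 93661.26 J

93661.26 J


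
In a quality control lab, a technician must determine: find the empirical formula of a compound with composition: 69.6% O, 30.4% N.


Assume 100 g sample. Moles of each element:
  O: 69.6/16.0 = 4.35 mol
  N: 30.4/14.01 = 2.17 mol
Divide by smallest (2.17):
  O: 4.35/2.17 = 2.0
  N: 2.17/2.17 = 1.0
Empirical formula: NO2

NO2


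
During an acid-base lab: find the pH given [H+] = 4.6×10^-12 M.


pH = -log10([H+]) = -log10(4.6×10^-12)
= 12 - log10(4.6)
= 12 - 0.66
= 11.34

11.34


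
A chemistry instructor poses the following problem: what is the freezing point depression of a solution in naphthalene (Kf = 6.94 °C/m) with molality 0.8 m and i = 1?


ΔTf = Kf × m × i
= 6.94 × 0.8 × 1
= 5.552 °C

5.552 °C


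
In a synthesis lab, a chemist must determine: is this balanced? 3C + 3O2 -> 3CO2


Equation: 3C + 3O2 -> 3CO2
Check atoms: C: 3=3, O: 6=6
Balanced

Yes, balanced


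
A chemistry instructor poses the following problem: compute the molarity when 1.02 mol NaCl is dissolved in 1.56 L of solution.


M = n/V = 1.02/1.56 = 0.654 mol/L

0.654 M


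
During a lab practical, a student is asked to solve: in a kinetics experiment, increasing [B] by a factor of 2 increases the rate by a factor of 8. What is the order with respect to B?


rate ∝ [B]^n
2^n = 8 → n = 3
Order in B: 3

3


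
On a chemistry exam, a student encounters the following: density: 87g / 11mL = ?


ρ = mass/volume
= 87/11
= 7.909 g/mL

7.909 g/mL


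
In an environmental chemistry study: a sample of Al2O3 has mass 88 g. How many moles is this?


M(Al2O3) = 101.96 g/mol
n = mass/M = 88/101.96 = 0.8631 mol

0.8631 mol


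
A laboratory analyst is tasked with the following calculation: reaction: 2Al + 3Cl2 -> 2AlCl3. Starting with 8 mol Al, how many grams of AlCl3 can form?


Mole ratio AlCl3:Al = 2:2
n(AlCl3) = 8 × 2/2 = 8.000 mol
mass = 8.000 × 133.33 = 1066.64 g

1066.64 g


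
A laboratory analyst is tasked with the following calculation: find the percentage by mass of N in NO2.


M(NO2) = 1×14.01 + 2×16.0 = 46.01 g/mol
Mass of N = 1 × 14.01 = 14.01 g/mol
% N = 14.01/46.01 × 100 = 30.45%

30.45%


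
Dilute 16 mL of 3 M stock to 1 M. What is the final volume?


C1V1 = C2V2
3 × 16 = 1 × V2
V2 = 48/1 = 48.0 mL

48.0 mL


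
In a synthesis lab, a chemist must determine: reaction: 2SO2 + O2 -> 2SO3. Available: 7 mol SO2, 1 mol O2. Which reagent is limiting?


Mole ratio available / coefficient:
  SO2: 7/2 = 3.500
  O2: 1/1 = 1.000
Smaller ratio is limiting.

O2


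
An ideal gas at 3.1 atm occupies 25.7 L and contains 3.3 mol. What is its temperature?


PV = nRT  (R = 0.08206 L·atm/(mol·K))
T = PV/(nR) = 3.1×25.7/(3.3×0.08206)
= 79.67/0.270798
= 294.20 K

294.20 K


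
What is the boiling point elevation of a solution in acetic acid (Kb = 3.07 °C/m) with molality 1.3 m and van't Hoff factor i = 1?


ΔTb = Kb × m × i
= 3.07 × 1.3 × 1
= 3.991 °C

3.991 °C


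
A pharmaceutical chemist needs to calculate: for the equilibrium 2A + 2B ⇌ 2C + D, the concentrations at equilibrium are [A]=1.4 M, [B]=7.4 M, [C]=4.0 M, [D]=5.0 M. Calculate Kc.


Kc = [C]^2[D]/([A]^2[B]^2)
= (4.0^2 × 5.0^1)/(1.4^2 × 7.4^2)
= 80/107.3296
= 0.7454

0.7454


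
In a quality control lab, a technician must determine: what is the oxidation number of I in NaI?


halide: -1
Oxidation number: -1

-1


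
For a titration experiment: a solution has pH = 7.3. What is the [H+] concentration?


[H+] = 10^(-pH) = 10^(-7.3)
= 5.01×10^-8 M

5.01×10^-8 M


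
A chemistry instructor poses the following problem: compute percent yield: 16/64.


% yield = actual/theoretical × 100
= 16/64 × 100
= 25.0%

25.0%


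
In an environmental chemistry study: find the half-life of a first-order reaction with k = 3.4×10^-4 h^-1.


t½ = ln2/k = 0.693147/(3.4×10^-4 h^-1)
= 2039 h

2039 h


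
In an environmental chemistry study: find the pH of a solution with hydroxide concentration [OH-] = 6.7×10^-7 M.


pOH = -log10([OH-]) = -log10(6.7×10^-7)
= 7 - log10(6.7) = 6.17
pH = 14 - pOH = 14 - 6.17 = 7.83

7.83


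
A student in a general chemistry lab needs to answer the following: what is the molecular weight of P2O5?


M(P2O5) = 2×30.97 + 5×16.0
= 61.94 + 80.0
= 141.94 g/mol

141.94 g/mol


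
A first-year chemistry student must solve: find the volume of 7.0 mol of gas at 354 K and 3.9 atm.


PV = nRT  (R = 0.08206 L·atm/(mol·K))
V = nRT/P = 7.0×0.08206×354/3.9
= 52.14 L

52.14 L


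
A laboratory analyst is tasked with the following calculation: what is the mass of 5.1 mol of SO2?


M(SO2) = 64.07 g/mol
mass = n × M = 5.1 × 64.07 = 326.76 g

326.76 g


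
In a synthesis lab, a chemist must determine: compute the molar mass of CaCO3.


M(CaCO3) = 1×40.08 + 1×12.01 + 3×16.0
= 40.08 + 12.01 + 48.0
= 100.09 g/mol

100.09 g/mol


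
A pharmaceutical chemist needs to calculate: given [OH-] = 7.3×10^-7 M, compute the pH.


pOH = -log10([OH-]) = -log10(7.3×10^-7)
= 7 - log10(7.3) = 6.14
pH = 14 - pOH = 14 - 6.14 = 7.86

7.86


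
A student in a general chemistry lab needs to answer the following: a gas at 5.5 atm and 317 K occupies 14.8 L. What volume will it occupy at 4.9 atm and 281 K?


P1V1/T1 = P2V2/T2
V2 = P1V1T2/(T1P2)
= 5.5×14.8×281/(317×4.9)
= 14.726 L

14.726 L


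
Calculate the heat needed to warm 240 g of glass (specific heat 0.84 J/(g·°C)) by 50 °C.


q = mcΔT = 240 × 0.84 × 50
= 10080.00 J

10080.00 J


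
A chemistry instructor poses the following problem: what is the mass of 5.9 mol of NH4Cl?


M(NH4Cl) = 53.49 g/mol
mass = n × M = 5.9 × 53.49 = 315.59 g

315.59 g


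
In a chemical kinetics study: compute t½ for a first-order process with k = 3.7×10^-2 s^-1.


t½ = ln2/k = 0.693147/(3.7×10^-2 s^-1)
= 18.73 s

18.73 s


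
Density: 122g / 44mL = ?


ρ = mass/volume
= 122/44
= 2.773 g/mL

2.773 g/mL


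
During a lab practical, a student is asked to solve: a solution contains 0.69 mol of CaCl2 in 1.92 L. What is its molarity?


M = n/V = 0.69/1.92 = 0.359 mol/L

0.359 M


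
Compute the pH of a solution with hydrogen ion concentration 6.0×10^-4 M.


pH = -log10([H+]) = -log10(6.0×10^-4)
= 4 - log10(6.0)
= 4 - 0.78
= 3.22

3.22


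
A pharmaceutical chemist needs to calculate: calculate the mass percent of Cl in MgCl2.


M(MgCl2) = 1×24.31 + 2×35.45 = 95.21 g/mol
Mass of Cl = 2 × 35.45 = 70.90 g/mol
% Cl = 70.90/95.21 × 100 = 74.47%

74.47%


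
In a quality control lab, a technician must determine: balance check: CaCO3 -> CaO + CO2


Equation: CaCO3 -> CaO + CO2
Check atoms: C: 1=1, Ca: 1=1, O: 3=3
Balanced

Yes, balanced


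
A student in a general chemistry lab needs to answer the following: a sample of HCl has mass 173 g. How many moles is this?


M(HCl) = 36.46 g/mol
n = mass/M = 173/36.46 = 4.7449 mol

4.7449 mol


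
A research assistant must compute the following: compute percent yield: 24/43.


% yield = actual/theoretical × 100
= 24/43 × 100
= 55.81%

55.81%


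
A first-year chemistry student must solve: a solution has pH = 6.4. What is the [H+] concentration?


[H+] = 10^(-pH) = 10^(-6.4)
= 3.98×10^-7 M

3.98×10^-7 M


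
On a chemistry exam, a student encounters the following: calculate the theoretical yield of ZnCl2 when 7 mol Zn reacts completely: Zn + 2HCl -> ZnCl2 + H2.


Mole ratio ZnCl2:Zn = 1:1
n(ZnCl2) = 7 × 1/1 = 7.000 mol
mass = 7.000 × 136.28 = 953.96 g

953.96 g


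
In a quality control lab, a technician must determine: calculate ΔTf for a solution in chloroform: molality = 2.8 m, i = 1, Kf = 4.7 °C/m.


ΔTf = Kf × m × i
= 4.7 × 2.8 × 1
= 13.16 °C

13.16 °C


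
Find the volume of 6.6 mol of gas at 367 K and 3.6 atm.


PV = nRT  (R = 0.08206 L·atm/(mol·K))
V = nRT/P = 6.6×0.08206×367/3.6
= 55.213 L

55.213 L


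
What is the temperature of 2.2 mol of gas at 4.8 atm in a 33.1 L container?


PV = nRT  (R = 0.08206 L·atm/(mol·K))
T = PV/(nR) = 4.8×33.1/(2.2×0.08206)
= 158.88/0.180532
= 880.07 K

880.07 K


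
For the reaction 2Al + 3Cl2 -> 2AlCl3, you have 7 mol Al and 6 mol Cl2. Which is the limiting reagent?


Mole ratio available / coefficient:
  Al: 7/2 = 3.500
  Cl2: 6/3 = 2.000
Smaller ratio is limiting.

Cl2


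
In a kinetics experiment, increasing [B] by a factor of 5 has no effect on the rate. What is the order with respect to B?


rate ∝ [B]^n
rate ∝ [B]^0
Order in B: 0

0


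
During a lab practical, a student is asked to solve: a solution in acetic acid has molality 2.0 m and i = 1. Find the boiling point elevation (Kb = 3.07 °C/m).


ΔTb = Kb × m × i
= 3.07 × 2.0 × 1
= 6.14 °C

6.14 °C


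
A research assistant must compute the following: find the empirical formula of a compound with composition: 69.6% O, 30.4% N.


Assume 100 g sample. Moles of each element:
  O: 69.6/16.0 = 4.35 mol
  N: 30.4/14.01 = 2.17 mol
Divide by smallest (2.17):
  O: 4.35/2.17 = 2.0
  N: 2.17/2.17 = 1.0
Empirical formula: NO2

NO2


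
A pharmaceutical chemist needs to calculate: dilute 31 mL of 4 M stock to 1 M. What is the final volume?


C1V1 = C2V2
4 × 31 = 1 × V2
V2 = 124/1 = 124.0 mL

124.0 mL


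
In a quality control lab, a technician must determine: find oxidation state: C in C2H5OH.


2x + 6(+1) + (-2) = 0, so x = -2
Oxidation number: -2

-2


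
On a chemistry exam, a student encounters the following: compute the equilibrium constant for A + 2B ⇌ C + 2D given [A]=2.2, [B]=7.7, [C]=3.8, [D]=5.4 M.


Kc = [C][D]^2/([A][B]^2)
= (3.8^1 × 5.4^2)/(2.2^1 × 7.7^2)
= 110.808/130.438
= 0.8495

0.8495


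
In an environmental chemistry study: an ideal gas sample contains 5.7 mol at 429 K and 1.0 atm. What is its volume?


PV = nRT  (R = 0.08206 L·atm/(mol·K))
V = nRT/P = 5.7×0.08206×429/1.0
= 200.661 L

200.661 L


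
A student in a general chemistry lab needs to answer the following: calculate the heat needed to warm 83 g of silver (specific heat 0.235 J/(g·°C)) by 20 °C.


q = mcΔT = 83 × 0.235 × 20
= 390.10 J

390.10 J


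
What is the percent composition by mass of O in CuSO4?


M(CuSO4) = 1×63.55 + 1×32.07 + 4×16.0 = 159.62 g/mol
Mass of O = 4 × 16.0 = 64.00 g/mol
% O = 64.00/159.62 × 100 = 40.10%

40.10%


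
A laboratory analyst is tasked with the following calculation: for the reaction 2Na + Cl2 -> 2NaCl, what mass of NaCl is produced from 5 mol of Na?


Mole ratio NaCl:Na = 2:2
n(NaCl) = 5 × 2/2 = 5.000 mol
mass = 5.000 × 58.44 = 292.2 g

292.2 g


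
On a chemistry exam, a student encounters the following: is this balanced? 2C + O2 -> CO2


Equation: 2C + O2 -> CO2
Check atoms: C: 2≠1, O: 2=2
Not balanced

No, not balanced


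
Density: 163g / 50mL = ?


ρ = mass/volume
= 163/50
= 3.26 g/mL

3.26 g/mL


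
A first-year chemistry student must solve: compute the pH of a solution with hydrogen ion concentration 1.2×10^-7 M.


pH = -log10([H+]) = -log10(1.2×10^-7)
= 7 - log10(1.2)
= 7 - 0.08
= 6.92

6.92


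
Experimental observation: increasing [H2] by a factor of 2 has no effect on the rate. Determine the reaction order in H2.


rate ∝ [H2]^n
rate ∝ [H2]^0
Order in H2: 0

0


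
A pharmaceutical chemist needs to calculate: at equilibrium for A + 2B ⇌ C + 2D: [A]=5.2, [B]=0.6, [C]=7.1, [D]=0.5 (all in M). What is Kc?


Kc = [C][D]^2/([A][B]^2)
= (7.1^1 × 0.5^2)/(5.2^1 × 0.6^2)
= 1.775/1.872
= 0.9482

0.9482


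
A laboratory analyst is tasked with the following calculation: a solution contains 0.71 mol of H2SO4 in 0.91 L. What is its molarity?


M = n/V = 0.71/0.91 = 0.780 mol/L

0.780 M


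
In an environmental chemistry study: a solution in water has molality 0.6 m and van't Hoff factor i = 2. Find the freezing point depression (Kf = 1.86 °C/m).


ΔTf = Kf × m × i
= 1.86 × 0.6 × 2
= 2.232 °C

2.232 °C


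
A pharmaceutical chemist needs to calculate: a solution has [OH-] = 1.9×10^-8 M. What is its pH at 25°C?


pOH = -log10([OH-]) = -log10(1.9×10^-8)
= 8 - log10(1.9) = 7.72
pH = 14 - pOH = 14 - 7.72 = 6.28

6.28


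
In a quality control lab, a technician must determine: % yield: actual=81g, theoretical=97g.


% yield = actual/theoretical × 100
= 81/97 × 100
= 83.51%

83.51%


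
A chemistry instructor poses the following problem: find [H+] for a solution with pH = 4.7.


[H+] = 10^(-pH) = 10^(-4.7)
= 2.0×10^-5 M

2.0×10^-5 M


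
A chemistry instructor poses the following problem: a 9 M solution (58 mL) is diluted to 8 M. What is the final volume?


C1V1 = C2V2
9 × 58 = 8 × V2
V2 = 522/8 = 65.25 mL

65.25 mL


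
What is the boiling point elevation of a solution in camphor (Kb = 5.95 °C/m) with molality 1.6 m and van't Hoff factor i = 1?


ΔTb = Kb × m × i
= 5.95 × 1.6 × 1
= 9.52 °C

9.52 °C


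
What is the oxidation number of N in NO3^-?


x + 3(-2) = -1, so x = +5
Oxidation number: +5

+5


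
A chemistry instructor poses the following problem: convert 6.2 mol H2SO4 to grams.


M(H2SO4) = 98.09 g/mol
mass = n × M = 6.2 × 98.09 = 608.16 g

608.16 g


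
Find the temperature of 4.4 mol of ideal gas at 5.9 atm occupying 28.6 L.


PV = nRT  (R = 0.08206 L·atm/(mol·K))
T = PV/(nR) = 5.9×28.6/(4.4×0.08206)
= 168.74/0.361064
= 467.34 K

467.34 K


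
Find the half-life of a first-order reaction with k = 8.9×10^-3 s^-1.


t½ = ln2/k = 0.693147/(8.9×10^-3 s^-1)
= 77.88 s

77.88 s


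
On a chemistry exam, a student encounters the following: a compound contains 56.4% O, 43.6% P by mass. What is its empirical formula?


Assume 100 g sample. Moles of each element:
  O: 56.4/16.0 = 3.525 mol
  P: 43.6/30.97 = 1.408 mol
Divide by smallest (1.408):
  O: 3.525/1.408 = 2.5
  P: 1.408/1.408 = 1.0
Multiply all ratios by 2 to obtain whole numbers.
Empirical formula: P2O5

P2O5


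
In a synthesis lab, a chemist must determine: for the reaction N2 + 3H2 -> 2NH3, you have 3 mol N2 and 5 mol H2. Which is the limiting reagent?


Mole ratio available / coefficient:
  N2: 3/1 = 3.000
  H2: 5/3 = 1.667
Smaller ratio is limiting.

H2


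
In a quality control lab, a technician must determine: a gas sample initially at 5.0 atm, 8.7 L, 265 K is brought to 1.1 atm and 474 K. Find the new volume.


P1V1/T1 = P2V2/T2
V2 = P1V1T2/(T1P2)
= 5.0×8.7×474/(265×1.1)
= 70.734 L

70.734 L


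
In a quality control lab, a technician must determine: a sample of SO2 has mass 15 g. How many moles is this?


M(SO2) = 64.07 g/mol
n = mass/M = 15/64.07 = 0.2341 mol

0.2341 mol


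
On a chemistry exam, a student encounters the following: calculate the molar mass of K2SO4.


M(K2SO4) = 2×39.1 + 1×32.07 + 4×16.0
= 78.2 + 32.07 + 64.0
= 174.27 g/mol

174.27 g/mol


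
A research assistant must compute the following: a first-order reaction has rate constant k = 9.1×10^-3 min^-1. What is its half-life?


t½ = ln2/k = 0.693147/(9.1×10^-3 min^-1)
= 76.17 min

76.17 min


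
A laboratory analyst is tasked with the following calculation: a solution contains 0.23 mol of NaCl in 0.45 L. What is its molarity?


M = n/V = 0.23/0.45 = 0.511 mol/L

0.511 M


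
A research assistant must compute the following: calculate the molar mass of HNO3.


M(HNO3) = 1×1.008 + 1×14.01 + 3×16.0
= 1.01 + 14.01 + 48.0
= 63.02 g/mol

63.02 g/mol


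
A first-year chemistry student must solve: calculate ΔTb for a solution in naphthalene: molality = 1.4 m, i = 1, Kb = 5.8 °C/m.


ΔTb = Kb × m × i
= 5.8 × 1.4 × 1
= 8.12 °C

8.12 °C


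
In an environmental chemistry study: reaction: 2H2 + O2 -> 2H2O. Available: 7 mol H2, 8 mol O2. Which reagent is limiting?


Mole ratio available / coefficient:
  H2: 7/2 = 3.500
  O2: 8/1 = 8.000
Smaller ratio is limiting.

H2


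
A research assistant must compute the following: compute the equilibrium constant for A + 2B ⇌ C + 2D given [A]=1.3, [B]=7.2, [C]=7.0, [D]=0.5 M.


Kc = [C][D]^2/([A][B]^2)
= (7.0^1 × 0.5^2)/(1.3^1 × 7.2^2)
= 1.75/67.392
= 0.02597

0.02597


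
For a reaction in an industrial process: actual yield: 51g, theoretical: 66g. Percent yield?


% yield = actual/theoretical × 100
= 51/66 × 100
= 77.27%

77.27%


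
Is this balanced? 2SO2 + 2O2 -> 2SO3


Equation: 2SO2 + 2O2 -> 2SO3
Check atoms: O: 8≠6, S: 2=2
Not balanced

No, not balanced


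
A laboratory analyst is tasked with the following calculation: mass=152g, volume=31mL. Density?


ρ = mass/volume
= 152/31
= 4.903 g/mL

4.903 g/mL


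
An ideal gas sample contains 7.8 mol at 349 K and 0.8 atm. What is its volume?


PV = nRT  (R = 0.08206 L·atm/(mol·K))
V = nRT/P = 7.8×0.08206×349/0.8
= 279.23 L

279.23 L


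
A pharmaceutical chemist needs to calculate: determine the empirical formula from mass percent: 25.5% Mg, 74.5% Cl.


Assume 100 g sample. Moles of each element:
  Mg: 25.5/24.31 = 1.049 mol
  Cl: 74.5/35.45 = 2.102 mol
Divide by smallest (1.049):
  Mg: 1.049/1.049 = 1.0
  Cl: 2.102/1.049 = 2.0
Empirical formula: MgCl2

MgCl2


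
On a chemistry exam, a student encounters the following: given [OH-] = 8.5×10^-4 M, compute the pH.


pOH = -log10([OH-]) = -log10(8.5×10^-4)
= 4 - log10(8.5) = 3.07
pH = 14 - pOH = 14 - 3.07 = 10.93

10.93


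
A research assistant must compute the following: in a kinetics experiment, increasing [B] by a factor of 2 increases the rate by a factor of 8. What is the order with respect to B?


rate ∝ [B]^n
2^n = 8 → n = 3
Order in B: 3

3


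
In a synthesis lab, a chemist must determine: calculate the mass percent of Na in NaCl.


M(NaCl) = 1×22.99 + 1×35.45 = 58.44 g/mol
Mass of Na = 1 × 22.99 = 22.99 g/mol
% Na = 22.99/58.44 × 100 = 39.34%

39.34%


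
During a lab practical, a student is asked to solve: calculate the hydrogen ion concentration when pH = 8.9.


[H+] = 10^(-pH) = 10^(-8.9)
= 1.26×10^-9 M

1.26×10^-9 M


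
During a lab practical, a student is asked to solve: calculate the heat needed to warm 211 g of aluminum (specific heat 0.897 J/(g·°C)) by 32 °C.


q = mcΔT = 211 × 0.897 × 32
= 6056.54 J

6056.54 J


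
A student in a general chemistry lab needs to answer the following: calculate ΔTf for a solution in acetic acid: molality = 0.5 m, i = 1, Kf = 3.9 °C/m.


ΔTf = Kf × m × i
= 3.9 × 0.5 × 1
= 1.95 °C

1.95 °C


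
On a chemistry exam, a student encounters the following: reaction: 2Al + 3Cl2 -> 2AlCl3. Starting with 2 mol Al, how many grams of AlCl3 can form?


Mole ratio AlCl3:Al = 2:2
n(AlCl3) = 2 × 2/2 = 2.000 mol
mass = 2.000 × 133.33 = 266.66 g

266.66 g


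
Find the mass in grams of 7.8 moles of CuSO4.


M(CuSO4) = 159.62 g/mol
mass = n × M = 7.8 × 159.62 = 1245.04 g

1245.04 g


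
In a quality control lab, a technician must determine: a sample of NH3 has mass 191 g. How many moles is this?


M(NH3) = 17.03 g/mol
n = mass/M = 191/17.03 = 11.2155 mol

11.2155 mol


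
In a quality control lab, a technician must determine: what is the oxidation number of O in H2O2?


Peroxide: O is -1
Oxidation number: -1

-1


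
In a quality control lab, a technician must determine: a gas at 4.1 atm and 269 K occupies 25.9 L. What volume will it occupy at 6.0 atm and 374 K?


P1V1/T1 = P2V2/T2
V2 = P1V1T2/(T1P2)
= 4.1×25.9×374/(269×6.0)
= 24.607 L

24.607 L


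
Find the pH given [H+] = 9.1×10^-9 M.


pH = -log10([H+]) = -log10(9.1×10^-9)
= 9 - log10(9.1)
= 9 - 0.96
= 8.04

8.04


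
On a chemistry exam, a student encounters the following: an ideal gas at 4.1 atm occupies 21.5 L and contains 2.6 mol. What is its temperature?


PV = nRT  (R = 0.08206 L·atm/(mol·K))
T = PV/(nR) = 4.1×21.5/(2.6×0.08206)
= 88.15/0.213356
= 413.16 K

413.16 K


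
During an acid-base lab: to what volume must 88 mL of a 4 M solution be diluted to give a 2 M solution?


C1V1 = C2V2
4 × 88 = 2 × V2
V2 = 352/2 = 176.0 mL

176.0 mL


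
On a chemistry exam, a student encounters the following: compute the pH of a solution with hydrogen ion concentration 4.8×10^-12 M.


pH = -log10([H+]) = -log10(4.8×10^-12)
= 12 - log10(4.8)
= 12 - 0.68
= 11.32

11.32


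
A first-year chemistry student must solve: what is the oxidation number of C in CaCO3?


(+2) + x + 3(-2) = 0, so x = +4
Oxidation number: +4

+4


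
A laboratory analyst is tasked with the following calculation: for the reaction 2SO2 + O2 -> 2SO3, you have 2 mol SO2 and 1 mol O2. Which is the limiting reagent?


Mole ratio available / coefficient:
  SO2: 2/2 = 1.000
  O2: 1/1 = 1.000
Smaller ratio is limiting.

neither (stoichiometric); SO2 and O2 are fully consumed


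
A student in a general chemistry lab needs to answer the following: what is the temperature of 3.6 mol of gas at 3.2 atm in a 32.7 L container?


PV = nRT  (R = 0.08206 L·atm/(mol·K))
T = PV/(nR) = 3.2×32.7/(3.6×0.08206)
= 104.64/0.295416
= 354.21 K

354.21 K


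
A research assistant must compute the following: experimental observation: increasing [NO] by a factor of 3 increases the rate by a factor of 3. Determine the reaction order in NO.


rate ∝ [NO]^n
3^n = 3 → n = 1
Order in NO: 1

1


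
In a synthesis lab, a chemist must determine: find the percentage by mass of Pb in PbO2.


M(PbO2) = 1×207.2 + 2×16.0 = 239.20 g/mol
Mass of Pb = 1 × 207.2 = 207.20 g/mol
% Pb = 207.20/239.20 × 100 = 86.62%

86.62%


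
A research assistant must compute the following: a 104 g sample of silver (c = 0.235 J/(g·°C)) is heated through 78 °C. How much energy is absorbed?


q = mcΔT = 104 × 0.235 × 78
= 1906.32 J

1906.32 J


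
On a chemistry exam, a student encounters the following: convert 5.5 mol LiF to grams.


M(LiF) = 25.94 g/mol
mass = n × M = 5.5 × 25.94 = 142.67 g

142.67 g


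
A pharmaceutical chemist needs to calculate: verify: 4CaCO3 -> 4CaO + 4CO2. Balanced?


Equation: 4CaCO3 -> 4CaO + 4CO2
Check atoms: C: 4=4, Ca: 4=4, O: 12=12
Balanced

Yes, balanced


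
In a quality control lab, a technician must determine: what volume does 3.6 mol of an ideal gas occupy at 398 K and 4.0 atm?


PV = nRT  (R = 0.08206 L·atm/(mol·K))
V = nRT/P = 3.6×0.08206×398/4.0
= 29.394 L

29.394 L


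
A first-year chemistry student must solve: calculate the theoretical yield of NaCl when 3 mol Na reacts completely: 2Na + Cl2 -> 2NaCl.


Mole ratio NaCl:Na = 2:2
n(NaCl) = 3 × 2/2 = 3.000 mol
mass = 3.000 × 58.44 = 175.32 g

175.32 g


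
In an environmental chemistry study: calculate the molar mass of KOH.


M(KOH) = 1×39.1 + 1×16.0 + 1×1.008
= 39.1 + 16.0 + 1.01
= 56.11 g/mol

56.11 g/mol


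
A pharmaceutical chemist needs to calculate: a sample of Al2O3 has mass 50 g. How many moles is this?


M(Al2O3) = 101.96 g/mol
n = mass/M = 50/101.96 = 0.4904 mol

0.4904 mol


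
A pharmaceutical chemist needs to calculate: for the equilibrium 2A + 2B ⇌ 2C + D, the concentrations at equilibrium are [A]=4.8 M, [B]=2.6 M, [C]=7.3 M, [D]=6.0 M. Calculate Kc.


Kc = [C]^2[D]/([A]^2[B]^2)
= (7.3^2 × 6.0^1)/(4.8^2 × 2.6^2)
= 319.74/155.7504
= 2.053

2.053


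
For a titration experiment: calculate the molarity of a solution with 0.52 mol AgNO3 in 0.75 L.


M = n/V = 0.52/0.75 = 0.693 mol/L

0.693 M


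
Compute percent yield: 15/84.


% yield = actual/theoretical × 100
= 15/84 × 100
= 17.86%

17.86%


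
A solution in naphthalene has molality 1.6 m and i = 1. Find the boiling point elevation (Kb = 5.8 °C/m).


ΔTb = Kb × m × i
= 5.8 × 1.6 × 1
= 9.28 °C

9.28 °C


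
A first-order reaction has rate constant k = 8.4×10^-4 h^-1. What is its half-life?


t½ = ln2/k = 0.693147/(8.4×10^-4 h^-1)
= 825.2 h

825.2 h


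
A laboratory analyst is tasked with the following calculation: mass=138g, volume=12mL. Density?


ρ = mass/volume
= 138/12
= 11.5 g/mL

11.5 g/mL


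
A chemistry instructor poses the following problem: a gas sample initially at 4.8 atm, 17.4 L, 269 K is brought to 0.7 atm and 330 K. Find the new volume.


P1V1/T1 = P2V2/T2
V2 = P1V1T2/(T1P2)
= 4.8×17.4×330/(269×0.7)
= 146.371 L

146.371 L


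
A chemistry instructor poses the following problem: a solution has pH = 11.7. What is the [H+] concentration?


[H+] = 10^(-pH) = 10^(-11.7)
= 2.0×10^-12 M

2.0×10^-12 M


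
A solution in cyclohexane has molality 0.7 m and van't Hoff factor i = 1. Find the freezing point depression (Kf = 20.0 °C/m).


ΔTf = Kf × m × i
= 20.0 × 0.7 × 1
= 14.0 °C

14.0 °C


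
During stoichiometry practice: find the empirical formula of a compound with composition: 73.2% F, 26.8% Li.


Assume 100 g sample. Moles of each element:
  F: 73.2/19.0 = 3.853 mol
  Li: 26.8/6.94 = 3.862 mol
Divide by smallest (3.853):
  F: 3.853/3.853 = 1.0
  Li: 3.862/3.853 = 1.0
Empirical formula: LiF

LiF


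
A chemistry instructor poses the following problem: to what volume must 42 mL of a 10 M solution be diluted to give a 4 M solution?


C1V1 = C2V2
10 × 42 = 4 × V2
V2 = 420/4 = 105.0 mL

105.0 mL


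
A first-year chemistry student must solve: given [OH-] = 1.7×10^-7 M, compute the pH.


pOH = -log10([OH-]) = -log10(1.7×10^-7)
= 7 - log10(1.7) = 6.77
pH = 14 - pOH = 14 - 6.77 = 7.23

7.23


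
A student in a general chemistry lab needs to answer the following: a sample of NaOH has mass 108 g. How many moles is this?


M(NaOH) = 40.0 g/mol
n = mass/M = 108/40.0 = 2.7 mol

2.7 mol


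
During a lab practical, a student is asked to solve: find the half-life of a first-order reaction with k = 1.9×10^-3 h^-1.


t½ = ln2/k = 0.693147/(1.9×10^-3 h^-1)
= 364.8 h

364.8 h


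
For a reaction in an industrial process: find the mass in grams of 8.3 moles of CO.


M(CO) = 28.01 g/mol
mass = n × M = 8.3 × 28.01 = 232.48 g

232.48 g


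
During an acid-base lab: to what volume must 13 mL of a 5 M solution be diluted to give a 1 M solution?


C1V1 = C2V2
5 × 13 = 1 × V2
V2 = 65/1 = 65.0 mL

65.0 mL


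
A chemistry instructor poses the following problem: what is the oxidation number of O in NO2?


O is usually -2
Oxidation number: -2

-2


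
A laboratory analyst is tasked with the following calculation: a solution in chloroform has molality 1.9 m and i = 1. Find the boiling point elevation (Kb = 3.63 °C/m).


ΔTb = Kb × m × i
= 3.63 × 1.9 × 1
= 6.897 °C

6.897 °C


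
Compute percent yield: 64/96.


% yield = actual/theoretical × 100
= 64/96 × 100
= 66.67%

66.67%


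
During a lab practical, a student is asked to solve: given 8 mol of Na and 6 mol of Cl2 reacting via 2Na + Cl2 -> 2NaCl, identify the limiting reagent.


Mole ratio available / coefficient:
  Na: 8/2 = 4.000
  Cl2: 6/1 = 6.000
Smaller ratio is limiting.

Na


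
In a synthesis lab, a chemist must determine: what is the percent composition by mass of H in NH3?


M(NH3) = 1×14.01 + 3×1.008 = 17.034 g/mol
Mass of H = 3 × 1.008 = 3.024 g/mol
% H = 3.024/17.034 × 100 = 17.75%

17.75%


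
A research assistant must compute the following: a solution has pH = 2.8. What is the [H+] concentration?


[H+] = 10^(-pH) = 10^(-2.8)
= 1.58×10^-3 M

1.58×10^-3 M


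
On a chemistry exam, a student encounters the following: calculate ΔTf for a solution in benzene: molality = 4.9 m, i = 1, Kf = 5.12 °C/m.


ΔTf = Kf × m × i
= 5.12 × 4.9 × 1
= 25.088 °C

25.088 °C


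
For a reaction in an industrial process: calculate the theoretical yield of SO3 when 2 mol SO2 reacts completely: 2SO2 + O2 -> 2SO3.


Mole ratio SO3:SO2 = 2:2
n(SO3) = 2 × 2/2 = 2.000 mol
mass = 2.000 × 80.07 = 160.14 g

160.14 g


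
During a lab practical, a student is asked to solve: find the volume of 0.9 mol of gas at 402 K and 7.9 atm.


PV = nRT  (R = 0.08206 L·atm/(mol·K))
V = nRT/P = 0.9×0.08206×402/7.9
= 3.758 L

3.758 L


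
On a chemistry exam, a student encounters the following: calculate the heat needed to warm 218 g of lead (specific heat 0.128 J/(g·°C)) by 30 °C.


q = mcΔT = 218 × 0.128 × 30
= 837.12 J

837.12 J


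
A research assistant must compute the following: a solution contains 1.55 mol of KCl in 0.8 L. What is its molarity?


M = n/V = 1.55/0.8 = 1.938 mol/L

1.938 M


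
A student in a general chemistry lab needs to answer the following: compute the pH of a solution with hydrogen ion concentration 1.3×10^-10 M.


pH = -log10([H+]) = -log10(1.3×10^-10)
= 10 - log10(1.3)
= 10 - 0.11
= 9.89

9.89


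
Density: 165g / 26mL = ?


ρ = mass/volume
= 165/26
= 6.346 g/mL

6.346 g/mL


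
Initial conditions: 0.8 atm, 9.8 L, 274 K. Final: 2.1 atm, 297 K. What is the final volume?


P1V1/T1 = P2V2/T2
V2 = P1V1T2/(T1P2)
= 0.8×9.8×297/(274×2.1)
= 4.047 L

4.047 L


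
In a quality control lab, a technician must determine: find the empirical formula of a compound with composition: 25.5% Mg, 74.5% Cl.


Assume 100 g sample. Moles of each element:
  Mg: 25.5/24.31 = 1.049 mol
  Cl: 74.5/35.45 = 2.102 mol
Divide by smallest (1.049):
  Mg: 1.049/1.049 = 1.0
  Cl: 2.102/1.049 = 2.0
Empirical formula: MgCl2

MgCl2


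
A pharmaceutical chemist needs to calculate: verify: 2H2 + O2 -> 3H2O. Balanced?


Equation: 2H2 + O2 -> 3H2O
Check atoms: H: 4≠6, O: 2≠3
Not balanced

No, not balanced


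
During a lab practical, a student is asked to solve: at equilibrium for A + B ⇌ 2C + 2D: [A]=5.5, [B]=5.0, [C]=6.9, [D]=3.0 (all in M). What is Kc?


Kc = [C]^2[D]^2/([A][B])
= (6.9^2 × 3.0^2)/(5.5^1 × 5.0^1)
= 428.49/27.5
= 15.58

15.58


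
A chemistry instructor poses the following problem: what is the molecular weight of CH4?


M(CH4) = 1×12.01 + 4×1.008
= 12.01 + 4.03
= 16.04 g/mol

16.04 g/mol


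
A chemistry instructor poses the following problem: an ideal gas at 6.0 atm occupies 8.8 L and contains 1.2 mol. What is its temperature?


PV = nRT  (R = 0.08206 L·atm/(mol·K))
T = PV/(nR) = 6.0×8.8/(1.2×0.08206)
= 52.80/0.098472
= 536.19 K

536.19 K


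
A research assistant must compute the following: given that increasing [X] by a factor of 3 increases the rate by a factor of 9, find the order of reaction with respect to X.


rate ∝ [X]^n
3^n = 9 → n = 2
Order in X: 2

2


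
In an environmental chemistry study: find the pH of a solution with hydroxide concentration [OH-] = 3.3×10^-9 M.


pOH = -log10([OH-]) = -log10(3.3×10^-9)
= 9 - log10(3.3) = 8.48
pH = 14 - pOH = 14 - 8.48 = 5.52

5.52


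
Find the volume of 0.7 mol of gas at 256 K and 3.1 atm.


PV = nRT  (R = 0.08206 L·atm/(mol·K))
V = nRT/P = 0.7×0.08206×256/3.1
= 4.744 L

4.744 L


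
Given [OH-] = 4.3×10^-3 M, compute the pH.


pOH = -log10([OH-]) = -log10(4.3×10^-3)
= 3 - log10(4.3) = 2.37
pH = 14 - pOH = 14 - 2.37 = 11.63

11.63


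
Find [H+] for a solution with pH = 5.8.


[H+] = 10^(-pH) = 10^(-5.8)
= 1.58×10^-6 M

1.58×10^-6 M


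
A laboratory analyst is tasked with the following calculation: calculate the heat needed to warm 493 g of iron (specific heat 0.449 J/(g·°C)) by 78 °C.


q = mcΔT = 493 × 0.449 × 78
= 17265.85 J

17265.85 J


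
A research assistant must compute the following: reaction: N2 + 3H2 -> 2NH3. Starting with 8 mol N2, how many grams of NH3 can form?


Mole ratio NH3:N2 = 2:1
n(NH3) = 8 × 2/1 = 16.000 mol
mass = 16.000 × 17.03 = 272.48 g

272.48 g


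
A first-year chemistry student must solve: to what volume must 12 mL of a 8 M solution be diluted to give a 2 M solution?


C1V1 = C2V2
8 × 12 = 2 × V2
V2 = 96/2 = 48.0 mL

48.0 mL
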